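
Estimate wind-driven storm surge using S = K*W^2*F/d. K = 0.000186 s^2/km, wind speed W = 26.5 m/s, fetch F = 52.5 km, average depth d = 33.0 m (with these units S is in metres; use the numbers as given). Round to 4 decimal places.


S = K * W^2 * F / d
W^2 = 26.5^2 = 702.25
S = 0.000186 * 702.25 * 52.5 / 33.0
Numerator = 0.000186 * 702.25 * 52.5 = 6.857471
S = 6.857471 / 33.0 = 0.2078 m

0.2078


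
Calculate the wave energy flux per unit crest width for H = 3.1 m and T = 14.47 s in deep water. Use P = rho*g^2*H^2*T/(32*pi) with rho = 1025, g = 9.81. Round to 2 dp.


P = rho * g^2 * H^2 * T / (32 * pi)
P = 1025 * 9.81^2 * 3.1^2 * 14.47 / (32 * pi)
P = 1025 * 96.2361 * 9.6100 * 14.47 / 100.53096
P = 136443.84 W/m

136443.84


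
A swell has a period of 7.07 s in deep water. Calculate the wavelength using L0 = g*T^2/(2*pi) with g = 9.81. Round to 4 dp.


L0 = g * T^2 / (2 * pi)
L0 = 9.81 * 7.07^2 / (2 * pi)
L0 = 9.81 * 49.9849 / 6.28319
L0 = 490.3519 / 6.28319
L0 = 78.0419 m

78.0419


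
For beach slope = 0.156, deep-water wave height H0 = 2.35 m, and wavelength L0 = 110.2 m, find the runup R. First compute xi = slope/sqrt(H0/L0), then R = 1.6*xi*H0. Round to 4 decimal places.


xi = slope / sqrt(H0/L0)
H0/L0 = 2.35/110.2 = 0.021325
sqrt(0.021325) = 0.146030
xi = 0.156 / 0.146030 = 1.068271
R = 1.6 * xi * H0 = 1.6 * 1.068271 * 2.35
R = 4.0167 m

4.0167


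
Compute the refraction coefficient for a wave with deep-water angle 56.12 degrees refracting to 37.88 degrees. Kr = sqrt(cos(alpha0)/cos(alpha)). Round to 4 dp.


Kr = sqrt(cos(alpha0) / cos(alpha))
cos(56.12) = 0.557455
cos(37.88) = 0.789298
Kr = sqrt(0.557455 / 0.789298)
Kr = sqrt(0.706267)
Kr = 0.8404

0.8404


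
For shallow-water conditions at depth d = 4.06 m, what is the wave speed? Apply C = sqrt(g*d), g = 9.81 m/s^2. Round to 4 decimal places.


Using the shallow-water approximation:
C = sqrt(g * d) = sqrt(9.81 * 4.06)
C = sqrt(39.8286)
C = 6.3110 m/s

6.3110


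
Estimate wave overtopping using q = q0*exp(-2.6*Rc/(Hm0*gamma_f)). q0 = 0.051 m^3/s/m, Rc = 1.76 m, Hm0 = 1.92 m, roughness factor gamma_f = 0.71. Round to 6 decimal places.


q = q0 * exp(-2.6 * Rc / (Hm0 * gamma_f))
Exponent = -2.6 * 1.76 / (1.92 * 0.71)
= -2.6 * 1.76 / 1.3632
= -3.356808
exp(-3.356808) = 0.034846
q = 0.051 * 0.034846
q = 0.001777 m^3/s/m

0.001777


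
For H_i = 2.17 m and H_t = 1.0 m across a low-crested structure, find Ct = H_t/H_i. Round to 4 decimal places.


Ct = H_t / H_i
Ct = 1.0 / 2.17
Ct = 0.4608

0.4608


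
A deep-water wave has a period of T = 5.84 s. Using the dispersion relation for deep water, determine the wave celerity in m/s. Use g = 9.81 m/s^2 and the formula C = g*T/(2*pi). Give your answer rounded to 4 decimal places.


We use the deep-water celerity formula:
C = g * T / (2 * pi)
C = 9.81 * 5.84 / (2 * 3.14159...)
C = 57.290400 / 6.283185
C = 9.1181 m/s

9.1181


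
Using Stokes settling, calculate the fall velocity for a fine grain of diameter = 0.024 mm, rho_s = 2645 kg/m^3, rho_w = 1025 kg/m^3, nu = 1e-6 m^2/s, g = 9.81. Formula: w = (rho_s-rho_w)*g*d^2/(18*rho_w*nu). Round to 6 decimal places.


w = (rho_s - rho_w) * g * d^2 / (18 * rho_w * nu)
d = 0.024 mm = 0.000024 m
rho_s - rho_w = 2645 - 1025 = 1620
Numerator = 1620 * 9.81 * (0.000024)^2 = 0.000009153907
Denominator = 18 * 1025 * 1e-6 = 0.018450
w = 0.000496 m/s

0.000496


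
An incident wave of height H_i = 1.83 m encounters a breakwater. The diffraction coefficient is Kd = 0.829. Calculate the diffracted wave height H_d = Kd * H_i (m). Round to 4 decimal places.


H_d = Kd * H_i
H_d = 0.829 * 1.83
H_d = 1.5171 m

1.5171


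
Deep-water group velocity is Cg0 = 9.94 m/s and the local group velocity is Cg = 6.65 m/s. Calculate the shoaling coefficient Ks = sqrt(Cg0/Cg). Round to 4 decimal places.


Ks = sqrt(Cg0 / Cg)
Ks = sqrt(9.94 / 6.65)
Ks = sqrt(1.4947)
Ks = 1.2226

1.2226


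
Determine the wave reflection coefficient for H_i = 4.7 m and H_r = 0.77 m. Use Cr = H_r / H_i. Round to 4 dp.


Cr = H_r / H_i
Cr = 0.77 / 4.7
Cr = 0.1638

0.1638


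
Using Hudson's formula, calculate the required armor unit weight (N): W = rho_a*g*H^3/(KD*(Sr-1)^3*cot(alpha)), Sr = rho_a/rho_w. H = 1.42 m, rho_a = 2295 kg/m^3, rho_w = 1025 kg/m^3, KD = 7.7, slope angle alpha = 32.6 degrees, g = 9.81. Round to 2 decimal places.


Sr = rho_a / rho_w = 2295 / 1025 = 2.239024
(Sr - 1) = 1.239024
(Sr - 1)^3 = 1.902127
cot(32.6) = 1 / tan(32.6) = 1 / 0.639527 = 1.563656
Numerator = 2295 * 9.81 * 1.42^3 = 64463.9229
Denominator = 7.7 * 1.902127 * 1.563656 = 22.901906
W = 64463.9229 / 22.901906
W = 2814.78 N

2814.78


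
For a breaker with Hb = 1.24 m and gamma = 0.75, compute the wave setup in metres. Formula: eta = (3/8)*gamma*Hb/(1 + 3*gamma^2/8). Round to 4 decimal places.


eta = (3/8) * gamma * Hb / (1 + 3*gamma^2/8)
Numerator = (3/8) * 0.75 * 1.24 = 0.348750
Denominator = 1 + 3*0.75^2/8 = 1 + 0.210938 = 1.210938
eta = 0.348750 / 1.210938
eta = 0.2880 m

0.2880


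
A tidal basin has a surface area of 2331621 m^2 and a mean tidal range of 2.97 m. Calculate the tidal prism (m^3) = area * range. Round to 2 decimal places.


Tidal prism = Area * Tidal range
P = 2331621 * 2.97
P = 6924914.37 m^3

6924914.37


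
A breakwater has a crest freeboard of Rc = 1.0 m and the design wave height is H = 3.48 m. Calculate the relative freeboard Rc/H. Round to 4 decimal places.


Relative freeboard = Rc / H
= 1.0 / 3.48
= 0.2874

0.2874


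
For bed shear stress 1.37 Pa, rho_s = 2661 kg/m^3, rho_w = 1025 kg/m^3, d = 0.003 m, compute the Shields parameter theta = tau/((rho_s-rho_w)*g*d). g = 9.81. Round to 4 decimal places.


theta = tau / ((rho_s - rho_w) * g * d)
rho_s - rho_w = 2661 - 1025 = 1636
Denominator = 1636 * 9.81 * 0.003 = 48.147480
theta = 1.37 / 48.147480
theta = 0.0285

0.0285


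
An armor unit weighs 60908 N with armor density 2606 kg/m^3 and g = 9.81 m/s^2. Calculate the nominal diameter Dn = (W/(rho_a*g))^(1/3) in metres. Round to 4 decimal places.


V = W / (rho_a * g)
V = 60908 / (2606 * 9.81)
V = 60908 / 25564.86
V = 2.382489 m^3
Dn = V^(1/3) = 2.382489^(1/3)
Dn = 1.3356 m

1.3356


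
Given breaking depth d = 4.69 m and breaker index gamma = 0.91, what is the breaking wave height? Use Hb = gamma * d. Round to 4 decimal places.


Hb = gamma * d
Hb = 0.91 * 4.69
Hb = 4.2679 m

4.2679


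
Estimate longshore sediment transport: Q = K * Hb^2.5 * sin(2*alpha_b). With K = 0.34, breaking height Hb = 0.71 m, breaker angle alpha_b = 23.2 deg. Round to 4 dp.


Q = K * Hb^2.5 * sin(2 * alpha_b)
Hb^2.5 = 0.71^2.5 = 0.424762
sin(2 * 23.2) = sin(46.4) = 0.724172
Q = 0.34 * 0.424762 * 0.724172
Q = 0.1046 m^3/s

0.1046


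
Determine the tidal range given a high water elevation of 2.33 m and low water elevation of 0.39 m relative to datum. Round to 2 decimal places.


Tidal range = High water - Low water
Tidal range = 2.33 - (0.39)
Tidal range = 1.94 m

1.94


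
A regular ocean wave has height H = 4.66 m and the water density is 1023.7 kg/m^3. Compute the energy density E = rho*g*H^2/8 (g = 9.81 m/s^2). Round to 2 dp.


E = (1/8) * rho * g * H^2
E = (1/8) * 1023.7 * 9.81 * 4.66^2
E = 0.125 * 1023.7 * 9.81 * 21.7156
E = 27259.86 J/m^2

27259.86


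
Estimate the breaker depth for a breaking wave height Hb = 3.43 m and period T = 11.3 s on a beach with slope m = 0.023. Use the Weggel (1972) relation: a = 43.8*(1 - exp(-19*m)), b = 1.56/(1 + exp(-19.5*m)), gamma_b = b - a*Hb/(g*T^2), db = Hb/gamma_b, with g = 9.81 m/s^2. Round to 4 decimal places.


a = 43.8 * (1 - exp(-19 * m))
exp(-19 * 0.023) = exp(-0.4370) = 0.645971
a = 43.8 * (1 - 0.645971) = 15.506451
b = 1.56 / (1 + exp(-19.5 * m))
exp(-19.5 * 0.023) = exp(-0.4485) = 0.638585
b = 1.56 / (1 + 0.638585) = 0.952041
Hb / (g * T^2) = 3.43 / (9.81 * 11.3^2) = 3.43 / 1252.6389 = 0.00273822
gamma_b = b - a * Hb/(g*T^2) = 0.952041 - 15.506451 * 0.00273822 = 0.909581
db = Hb / gamma_b = 3.43 / 0.909581
db = 3.7710 m

3.7710


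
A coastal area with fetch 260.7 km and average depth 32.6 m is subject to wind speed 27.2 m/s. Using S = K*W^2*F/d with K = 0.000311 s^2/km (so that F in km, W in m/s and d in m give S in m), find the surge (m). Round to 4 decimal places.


S = K * W^2 * F / d
W^2 = 27.2^2 = 739.84
S = 0.000311 * 739.84 * 260.7 / 32.6
Numerator = 0.000311 * 739.84 * 260.7 = 59.984526
S = 59.984526 / 32.6 = 1.8400 m

1.8400


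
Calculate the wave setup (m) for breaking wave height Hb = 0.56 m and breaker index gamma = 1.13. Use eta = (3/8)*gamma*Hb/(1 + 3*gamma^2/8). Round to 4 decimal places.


eta = (3/8) * gamma * Hb / (1 + 3*gamma^2/8)
Numerator = (3/8) * 1.13 * 0.56 = 0.237300
Denominator = 1 + 3*1.13^2/8 = 1 + 0.478838 = 1.478838
eta = 0.237300 / 1.478838
eta = 0.1605 m

0.1605


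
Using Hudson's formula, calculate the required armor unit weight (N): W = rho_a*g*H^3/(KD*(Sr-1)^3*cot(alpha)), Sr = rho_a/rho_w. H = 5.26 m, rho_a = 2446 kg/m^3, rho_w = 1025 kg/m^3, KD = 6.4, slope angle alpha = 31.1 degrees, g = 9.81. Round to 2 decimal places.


Sr = rho_a / rho_w = 2446 / 1025 = 2.386341
(Sr - 1) = 1.386341
(Sr - 1)^3 = 2.664469
cot(31.1) = 1 / tan(31.1) = 1 / 0.603239 = 1.657719
Numerator = 2446 * 9.81 * 5.26^3 = 3492068.0043
Denominator = 6.4 * 2.664469 * 1.657719 = 28.268418
W = 3492068.0043 / 28.268418
W = 123532.49 N

123532.49


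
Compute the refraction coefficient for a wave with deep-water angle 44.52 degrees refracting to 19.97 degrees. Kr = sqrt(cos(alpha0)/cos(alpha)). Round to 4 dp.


Kr = sqrt(cos(alpha0) / cos(alpha))
cos(44.52) = 0.713006
cos(19.97) = 0.939872
Kr = sqrt(0.713006 / 0.939872)
Kr = sqrt(0.758620)
Kr = 0.8710

0.8710


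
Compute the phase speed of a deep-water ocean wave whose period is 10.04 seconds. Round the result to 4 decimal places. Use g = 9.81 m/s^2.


We use the deep-water celerity formula:
C = g * T / (2 * pi)
C = 9.81 * 10.04 / (2 * 3.14159...)
C = 98.492400 / 6.283185
C = 15.6756 m/s

15.6756


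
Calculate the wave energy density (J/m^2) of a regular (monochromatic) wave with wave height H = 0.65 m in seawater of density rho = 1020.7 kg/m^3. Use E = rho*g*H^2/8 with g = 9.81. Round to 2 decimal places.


E = (1/8) * rho * g * H^2
E = (1/8) * 1020.7 * 9.81 * 0.65^2
E = 0.125 * 1020.7 * 9.81 * 0.4225
E = 528.82 J/m^2

528.82


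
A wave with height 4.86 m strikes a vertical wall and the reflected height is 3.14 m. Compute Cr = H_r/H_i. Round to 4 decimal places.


Cr = H_r / H_i
Cr = 3.14 / 4.86
Cr = 0.6461

0.6461


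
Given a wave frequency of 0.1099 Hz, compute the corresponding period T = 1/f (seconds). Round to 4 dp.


T = 1 / f
T = 1 / 0.1099
T = 9.0992 s

9.0992


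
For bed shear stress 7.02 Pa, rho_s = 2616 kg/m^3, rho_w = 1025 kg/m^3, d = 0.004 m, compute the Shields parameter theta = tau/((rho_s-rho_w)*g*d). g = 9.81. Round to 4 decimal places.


theta = tau / ((rho_s - rho_w) * g * d)
rho_s - rho_w = 2616 - 1025 = 1591
Denominator = 1591 * 9.81 * 0.004 = 62.430840
theta = 7.02 / 62.430840
theta = 0.1124

0.1124


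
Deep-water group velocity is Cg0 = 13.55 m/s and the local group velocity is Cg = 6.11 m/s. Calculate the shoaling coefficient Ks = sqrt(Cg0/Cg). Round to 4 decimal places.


Ks = sqrt(Cg0 / Cg)
Ks = sqrt(13.55 / 6.11)
Ks = sqrt(2.2177)
Ks = 1.4892

1.4892


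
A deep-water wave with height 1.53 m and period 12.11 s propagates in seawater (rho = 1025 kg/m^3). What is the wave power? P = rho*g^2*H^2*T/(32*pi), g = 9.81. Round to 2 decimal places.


P = rho * g^2 * H^2 * T / (32 * pi)
P = 1025 * 9.81^2 * 1.53^2 * 12.11 / (32 * pi)
P = 1025 * 96.2361 * 2.3409 * 12.11 / 100.53096
P = 27815.64 W/m

27815.64


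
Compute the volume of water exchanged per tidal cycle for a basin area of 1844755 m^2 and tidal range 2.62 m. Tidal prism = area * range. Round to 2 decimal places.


Tidal prism = Area * Tidal range
P = 1844755 * 2.62
P = 4833258.10 m^3

4833258.10


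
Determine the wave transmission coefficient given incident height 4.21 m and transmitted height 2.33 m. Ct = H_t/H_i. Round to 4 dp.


Ct = H_t / H_i
Ct = 2.33 / 4.21
Ct = 0.5534

0.5534


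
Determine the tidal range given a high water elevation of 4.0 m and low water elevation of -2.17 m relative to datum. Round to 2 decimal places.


Tidal range = High water - Low water
Tidal range = 4.0 - (-2.17)
Tidal range = 6.17 m

6.17


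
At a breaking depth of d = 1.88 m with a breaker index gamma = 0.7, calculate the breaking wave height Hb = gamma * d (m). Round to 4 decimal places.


Hb = gamma * d
Hb = 0.7 * 1.88
Hb = 1.3160 m

1.3160


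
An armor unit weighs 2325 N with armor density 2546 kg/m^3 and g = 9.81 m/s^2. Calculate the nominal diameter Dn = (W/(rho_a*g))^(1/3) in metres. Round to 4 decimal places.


V = W / (rho_a * g)
V = 2325 / (2546 * 9.81)
V = 2325 / 24976.26
V = 0.093088 m^3
Dn = V^(1/3) = 0.093088^(1/3)
Dn = 0.4532 m

0.4532


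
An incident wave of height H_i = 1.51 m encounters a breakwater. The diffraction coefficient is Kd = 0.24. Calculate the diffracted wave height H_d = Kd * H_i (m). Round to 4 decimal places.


H_d = Kd * H_i
H_d = 0.24 * 1.51
H_d = 0.3624 m

0.3624


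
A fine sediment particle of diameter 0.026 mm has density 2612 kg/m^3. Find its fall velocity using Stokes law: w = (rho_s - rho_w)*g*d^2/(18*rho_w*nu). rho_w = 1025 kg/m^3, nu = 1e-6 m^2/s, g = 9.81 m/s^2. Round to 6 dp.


w = (rho_s - rho_w) * g * d^2 / (18 * rho_w * nu)
d = 0.026 mm = 0.000026 m
rho_s - rho_w = 2612 - 1025 = 1587
Numerator = 1587 * 9.81 * (0.000026)^2 = 0.000010524286
Denominator = 18 * 1025 * 1e-6 = 0.018450
w = 0.000570 m/s

0.000570


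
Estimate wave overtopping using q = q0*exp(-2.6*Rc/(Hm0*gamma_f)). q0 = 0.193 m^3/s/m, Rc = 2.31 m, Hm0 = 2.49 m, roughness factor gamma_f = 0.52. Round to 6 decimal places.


q = q0 * exp(-2.6 * Rc / (Hm0 * gamma_f))
Exponent = -2.6 * 2.31 / (2.49 * 0.52)
= -2.6 * 2.31 / 1.2948
= -4.638554
exp(-4.638554) = 0.009672
q = 0.193 * 0.009672
q = 0.001867 m^3/s/m

0.001867


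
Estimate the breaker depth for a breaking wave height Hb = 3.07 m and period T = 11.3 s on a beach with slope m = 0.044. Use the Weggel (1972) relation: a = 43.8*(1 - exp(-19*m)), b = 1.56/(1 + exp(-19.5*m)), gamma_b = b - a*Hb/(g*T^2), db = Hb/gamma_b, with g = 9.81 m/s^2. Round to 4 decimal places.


a = 43.8 * (1 - exp(-19 * m))
exp(-19 * 0.044) = exp(-0.8360) = 0.433441
a = 43.8 * (1 - 0.433441) = 24.815292
b = 1.56 / (1 + exp(-19.5 * m))
exp(-19.5 * 0.044) = exp(-0.8580) = 0.424009
b = 1.56 / (1 + 0.424009) = 1.095498
Hb / (g * T^2) = 3.07 / (9.81 * 11.3^2) = 3.07 / 1252.6389 = 0.00245083
gamma_b = b - a * Hb/(g*T^2) = 1.095498 - 24.815292 * 0.00245083 = 1.034681
db = Hb / gamma_b = 3.07 / 1.034681
db = 2.9671 m

2.9671


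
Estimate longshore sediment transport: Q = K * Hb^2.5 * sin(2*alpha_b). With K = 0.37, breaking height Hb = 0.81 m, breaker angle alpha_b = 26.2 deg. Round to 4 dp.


Q = K * Hb^2.5 * sin(2 * alpha_b)
Hb^2.5 = 0.81^2.5 = 0.590490
sin(2 * 26.2) = sin(52.4) = 0.792290
Q = 0.37 * 0.590490 * 0.792290
Q = 0.1731 m^3/s

0.1731


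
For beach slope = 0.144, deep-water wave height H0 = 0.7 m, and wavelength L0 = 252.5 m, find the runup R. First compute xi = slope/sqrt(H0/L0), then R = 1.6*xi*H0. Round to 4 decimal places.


xi = slope / sqrt(H0/L0)
H0/L0 = 0.7/252.5 = 0.002772
sqrt(0.002772) = 0.052652
xi = 0.144 / 0.052652 = 2.734917
R = 1.6 * xi * H0 = 1.6 * 2.734917 * 0.7
R = 3.0631 m

3.0631


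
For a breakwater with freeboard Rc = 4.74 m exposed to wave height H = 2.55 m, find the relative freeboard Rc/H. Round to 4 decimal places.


Relative freeboard = Rc / H
= 4.74 / 2.55
= 1.8588

1.8588


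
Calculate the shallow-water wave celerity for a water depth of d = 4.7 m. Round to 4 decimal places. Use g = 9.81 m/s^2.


Using the shallow-water approximation:
C = sqrt(g * d) = sqrt(9.81 * 4.7)
C = sqrt(46.1070)
C = 6.7902 m/s

6.7902


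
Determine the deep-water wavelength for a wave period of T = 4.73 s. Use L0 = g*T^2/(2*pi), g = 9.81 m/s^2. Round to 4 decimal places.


L0 = g * T^2 / (2 * pi)
L0 = 9.81 * 4.73^2 / (2 * pi)
L0 = 9.81 * 22.3729 / 6.28319
L0 = 219.4781 / 6.28319
L0 = 34.9310 m

34.9310


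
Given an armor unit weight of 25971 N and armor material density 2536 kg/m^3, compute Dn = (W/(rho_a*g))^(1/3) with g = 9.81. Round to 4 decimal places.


V = W / (rho_a * g)
V = 25971 / (2536 * 9.81)
V = 25971 / 24878.16
V = 1.043928 m^3
Dn = V^(1/3) = 1.043928^(1/3)
Dn = 1.0144 m

1.0144


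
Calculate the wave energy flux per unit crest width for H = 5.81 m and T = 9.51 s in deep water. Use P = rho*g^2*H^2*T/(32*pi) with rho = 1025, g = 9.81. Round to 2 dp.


P = rho * g^2 * H^2 * T / (32 * pi)
P = 1025 * 9.81^2 * 5.81^2 * 9.51 / (32 * pi)
P = 1025 * 96.2361 * 33.7561 * 9.51 / 100.53096
P = 314988.58 W/m

314988.58


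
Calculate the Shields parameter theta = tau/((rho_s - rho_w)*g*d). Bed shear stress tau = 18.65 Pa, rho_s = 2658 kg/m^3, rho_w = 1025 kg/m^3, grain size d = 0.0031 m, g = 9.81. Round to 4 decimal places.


theta = tau / ((rho_s - rho_w) * g * d)
rho_s - rho_w = 2658 - 1025 = 1633
Denominator = 1633 * 9.81 * 0.0031 = 49.661163
theta = 18.65 / 49.661163
theta = 0.3755

0.3755


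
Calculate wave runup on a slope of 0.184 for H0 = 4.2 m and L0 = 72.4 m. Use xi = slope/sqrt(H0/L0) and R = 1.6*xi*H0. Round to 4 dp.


xi = slope / sqrt(H0/L0)
H0/L0 = 4.2/72.4 = 0.058011
sqrt(0.058011) = 0.240855
xi = 0.184 / 0.240855 = 0.763946
R = 1.6 * xi * H0 = 1.6 * 0.763946 * 4.2
R = 5.1337 m

5.1337


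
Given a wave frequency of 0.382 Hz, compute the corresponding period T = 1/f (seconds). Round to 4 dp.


T = 1 / f
T = 1 / 0.382
T = 2.6178 s

2.6178


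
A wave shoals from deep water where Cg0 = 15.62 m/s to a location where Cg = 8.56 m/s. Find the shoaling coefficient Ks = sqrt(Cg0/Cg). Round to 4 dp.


Ks = sqrt(Cg0 / Cg)
Ks = sqrt(15.62 / 8.56)
Ks = sqrt(1.8248)
Ks = 1.3508

1.3508


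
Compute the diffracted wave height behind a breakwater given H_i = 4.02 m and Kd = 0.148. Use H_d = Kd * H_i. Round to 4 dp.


H_d = Kd * H_i
H_d = 0.148 * 4.02
H_d = 0.5950 m

0.5950


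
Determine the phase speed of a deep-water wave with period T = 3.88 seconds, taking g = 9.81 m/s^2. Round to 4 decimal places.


We use the deep-water celerity formula:
C = g * T / (2 * pi)
C = 9.81 * 3.88 / (2 * 3.14159...)
C = 38.062800 / 6.283185
C = 6.0579 m/s

6.0579


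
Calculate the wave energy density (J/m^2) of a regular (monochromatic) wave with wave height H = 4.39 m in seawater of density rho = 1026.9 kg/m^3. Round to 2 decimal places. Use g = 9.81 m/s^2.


E = (1/8) * rho * g * H^2
E = (1/8) * 1026.9 * 9.81 * 4.39^2
E = 0.125 * 1026.9 * 9.81 * 19.2721
E = 24268.12 J/m^2

24268.12


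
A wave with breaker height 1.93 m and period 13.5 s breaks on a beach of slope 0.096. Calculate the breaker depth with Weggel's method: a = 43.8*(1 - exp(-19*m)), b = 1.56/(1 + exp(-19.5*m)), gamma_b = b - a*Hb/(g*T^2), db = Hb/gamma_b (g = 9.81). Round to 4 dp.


a = 43.8 * (1 - exp(-19 * m))
exp(-19 * 0.096) = exp(-1.8240) = 0.161379
a = 43.8 * (1 - 0.161379) = 36.731602
b = 1.56 / (1 + exp(-19.5 * m))
exp(-19.5 * 0.096) = exp(-1.8720) = 0.153816
b = 1.56 / (1 + 0.153816) = 1.352036
Hb / (g * T^2) = 1.93 / (9.81 * 13.5^2) = 1.93 / 1787.8725 = 0.00107950
gamma_b = b - a * Hb/(g*T^2) = 1.352036 - 36.731602 * 0.00107950 = 1.312384
db = Hb / gamma_b = 1.93 / 1.312384
db = 1.4706 m

1.4706


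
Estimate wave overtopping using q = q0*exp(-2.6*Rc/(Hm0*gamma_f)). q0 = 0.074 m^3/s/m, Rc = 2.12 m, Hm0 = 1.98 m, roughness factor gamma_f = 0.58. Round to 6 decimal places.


q = q0 * exp(-2.6 * Rc / (Hm0 * gamma_f))
Exponent = -2.6 * 2.12 / (1.98 * 0.58)
= -2.6 * 2.12 / 1.1484
= -4.799721
exp(-4.799721) = 0.008232
q = 0.074 * 0.008232
q = 0.000609 m^3/s/m

0.000609


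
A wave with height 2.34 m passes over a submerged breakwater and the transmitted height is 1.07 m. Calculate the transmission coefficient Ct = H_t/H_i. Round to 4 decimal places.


Ct = H_t / H_i
Ct = 1.07 / 2.34
Ct = 0.4573

0.4573


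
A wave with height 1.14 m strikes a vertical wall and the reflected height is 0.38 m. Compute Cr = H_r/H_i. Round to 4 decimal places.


Cr = H_r / H_i
Cr = 0.38 / 1.14
Cr = 0.3333

0.3333


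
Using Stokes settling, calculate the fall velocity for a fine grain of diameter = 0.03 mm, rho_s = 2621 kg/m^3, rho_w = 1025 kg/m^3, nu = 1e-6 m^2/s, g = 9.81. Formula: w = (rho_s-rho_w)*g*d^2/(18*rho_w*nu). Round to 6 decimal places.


w = (rho_s - rho_w) * g * d^2 / (18 * rho_w * nu)
d = 0.03 mm = 0.000030 m
rho_s - rho_w = 2621 - 1025 = 1596
Numerator = 1596 * 9.81 * (0.000030)^2 = 0.000014091084
Denominator = 18 * 1025 * 1e-6 = 0.018450
w = 0.000764 m/s

0.000764


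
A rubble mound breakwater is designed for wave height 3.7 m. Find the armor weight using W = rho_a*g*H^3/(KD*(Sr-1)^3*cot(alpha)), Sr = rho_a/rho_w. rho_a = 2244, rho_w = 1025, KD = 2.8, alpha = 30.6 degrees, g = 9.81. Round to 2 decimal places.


Sr = rho_a / rho_w = 2244 / 1025 = 2.189268
(Sr - 1) = 1.189268
(Sr - 1)^3 = 1.682052
cot(30.6) = 1 / tan(30.6) = 1 / 0.591398 = 1.690908
Numerator = 2244 * 9.81 * 3.7^3 = 1115056.9069
Denominator = 2.8 * 1.682052 * 1.690908 = 7.963747
W = 1115056.9069 / 7.963747
W = 140016.62 N

140016.62


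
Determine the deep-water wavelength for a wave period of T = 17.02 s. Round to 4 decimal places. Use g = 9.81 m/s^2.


L0 = g * T^2 / (2 * pi)
L0 = 9.81 * 17.02^2 / (2 * pi)
L0 = 9.81 * 289.6804 / 6.28319
L0 = 2841.7647 / 6.28319
L0 = 452.2809 m

452.2809


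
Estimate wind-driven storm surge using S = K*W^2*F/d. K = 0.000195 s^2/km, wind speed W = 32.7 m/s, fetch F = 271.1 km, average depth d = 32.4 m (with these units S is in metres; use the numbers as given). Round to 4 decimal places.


S = K * W^2 * F / d
W^2 = 32.7^2 = 1069.29
S = 0.000195 * 1069.29 * 271.1 / 32.4
Numerator = 0.000195 * 1069.29 * 271.1 = 56.527481
S = 56.527481 / 32.4 = 1.7447 m

1.7447


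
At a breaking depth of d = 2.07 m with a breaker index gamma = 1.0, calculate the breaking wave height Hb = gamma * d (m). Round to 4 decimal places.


Hb = gamma * d
Hb = 1.0 * 2.07
Hb = 2.0700 m

2.0700


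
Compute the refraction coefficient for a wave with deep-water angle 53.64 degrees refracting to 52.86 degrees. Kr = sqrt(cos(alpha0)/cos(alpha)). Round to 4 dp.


Kr = sqrt(cos(alpha0) / cos(alpha))
cos(53.64) = 0.592857
cos(52.86) = 0.603765
Kr = sqrt(0.592857 / 0.603765)
Kr = sqrt(0.981934)
Kr = 0.9909

0.9909


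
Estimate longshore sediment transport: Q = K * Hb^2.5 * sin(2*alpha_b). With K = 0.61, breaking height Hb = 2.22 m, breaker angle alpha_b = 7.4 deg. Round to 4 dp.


Q = K * Hb^2.5 * sin(2 * alpha_b)
Hb^2.5 = 2.22^2.5 = 7.343151
sin(2 * 7.4) = sin(14.8) = 0.255446
Q = 0.61 * 7.343151 * 0.255446
Q = 1.1442 m^3/s

1.1442


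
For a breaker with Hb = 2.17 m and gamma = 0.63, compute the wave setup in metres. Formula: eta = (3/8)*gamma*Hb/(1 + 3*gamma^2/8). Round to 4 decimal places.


eta = (3/8) * gamma * Hb / (1 + 3*gamma^2/8)
Numerator = (3/8) * 0.63 * 2.17 = 0.512663
Denominator = 1 + 3*0.63^2/8 = 1 + 0.148838 = 1.148838
eta = 0.512663 / 1.148838
eta = 0.4462 m

0.4462


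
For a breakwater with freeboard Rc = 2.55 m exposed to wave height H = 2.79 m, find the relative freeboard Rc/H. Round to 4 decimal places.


Relative freeboard = Rc / H
= 2.55 / 2.79
= 0.9140

0.9140


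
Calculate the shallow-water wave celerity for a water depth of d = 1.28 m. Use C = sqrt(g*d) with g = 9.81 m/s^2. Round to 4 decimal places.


Using the shallow-water approximation:
C = sqrt(g * d) = sqrt(9.81 * 1.28)
C = sqrt(12.5568)
C = 3.5436 m/s

3.5436


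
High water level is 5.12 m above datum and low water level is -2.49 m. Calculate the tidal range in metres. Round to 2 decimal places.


Tidal range = High water - Low water
Tidal range = 5.12 - (-2.49)
Tidal range = 7.61 m

7.61


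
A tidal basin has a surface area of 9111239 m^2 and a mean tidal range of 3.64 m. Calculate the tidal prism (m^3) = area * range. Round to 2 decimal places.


Tidal prism = Area * Tidal range
P = 9111239 * 3.64
P = 33164909.96 m^3

33164909.96


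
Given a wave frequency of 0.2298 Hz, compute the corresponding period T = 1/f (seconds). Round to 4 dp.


T = 1 / f
T = 1 / 0.2298
T = 4.3516 s

4.3516


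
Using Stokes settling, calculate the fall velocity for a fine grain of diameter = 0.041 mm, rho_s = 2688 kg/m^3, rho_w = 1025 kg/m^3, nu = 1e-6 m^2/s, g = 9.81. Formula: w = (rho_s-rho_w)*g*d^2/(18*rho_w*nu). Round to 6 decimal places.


w = (rho_s - rho_w) * g * d^2 / (18 * rho_w * nu)
d = 0.041 mm = 0.000041 m
rho_s - rho_w = 2688 - 1025 = 1663
Numerator = 1663 * 9.81 * (0.000041)^2 = 0.000027423884
Denominator = 18 * 1025 * 1e-6 = 0.018450
w = 0.001486 m/s

0.001486


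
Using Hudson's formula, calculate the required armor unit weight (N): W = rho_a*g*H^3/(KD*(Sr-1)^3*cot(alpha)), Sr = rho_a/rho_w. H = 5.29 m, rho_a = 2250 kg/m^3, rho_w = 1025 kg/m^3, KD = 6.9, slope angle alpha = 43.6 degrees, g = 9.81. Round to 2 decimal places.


Sr = rho_a / rho_w = 2250 / 1025 = 2.195122
(Sr - 1) = 1.195122
(Sr - 1)^3 = 1.707012
cot(43.6) = 1 / tan(43.6) = 1 / 0.952287 = 1.050103
Numerator = 2250 * 9.81 * 5.29^3 = 3267522.1600
Denominator = 6.9 * 1.707012 * 1.050103 = 12.368523
W = 3267522.1600 / 12.368523
W = 264180.46 N

264180.46


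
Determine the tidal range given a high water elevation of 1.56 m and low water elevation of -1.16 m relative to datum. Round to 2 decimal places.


Tidal range = High water - Low water
Tidal range = 1.56 - (-1.16)
Tidal range = 2.72 m

2.72


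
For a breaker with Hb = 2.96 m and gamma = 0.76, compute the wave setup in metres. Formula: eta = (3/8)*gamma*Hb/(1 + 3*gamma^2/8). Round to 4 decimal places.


eta = (3/8) * gamma * Hb / (1 + 3*gamma^2/8)
Numerator = (3/8) * 0.76 * 2.96 = 0.843600
Denominator = 1 + 3*0.76^2/8 = 1 + 0.216600 = 1.216600
eta = 0.843600 / 1.216600
eta = 0.6934 m

0.6934


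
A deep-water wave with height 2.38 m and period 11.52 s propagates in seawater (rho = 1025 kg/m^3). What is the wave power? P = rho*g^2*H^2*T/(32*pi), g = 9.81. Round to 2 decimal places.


P = rho * g^2 * H^2 * T / (32 * pi)
P = 1025 * 9.81^2 * 2.38^2 * 11.52 / (32 * pi)
P = 1025 * 96.2361 * 5.6644 * 11.52 / 100.53096
P = 64027.78 W/m

64027.78


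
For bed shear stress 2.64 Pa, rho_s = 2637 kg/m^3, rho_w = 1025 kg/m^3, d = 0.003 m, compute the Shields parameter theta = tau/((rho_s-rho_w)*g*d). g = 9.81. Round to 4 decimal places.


theta = tau / ((rho_s - rho_w) * g * d)
rho_s - rho_w = 2637 - 1025 = 1612
Denominator = 1612 * 9.81 * 0.003 = 47.441160
theta = 2.64 / 47.441160
theta = 0.0556

0.0556


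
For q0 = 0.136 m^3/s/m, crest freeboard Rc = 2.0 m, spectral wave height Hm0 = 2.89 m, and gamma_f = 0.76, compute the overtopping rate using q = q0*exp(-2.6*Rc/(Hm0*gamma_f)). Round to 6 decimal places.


q = q0 * exp(-2.6 * Rc / (Hm0 * gamma_f))
Exponent = -2.6 * 2.0 / (2.89 * 0.76)
= -2.6 * 2.0 / 2.1964
= -2.367510
exp(-2.367510) = 0.093714
q = 0.136 * 0.093714
q = 0.012745 m^3/s/m

0.012745


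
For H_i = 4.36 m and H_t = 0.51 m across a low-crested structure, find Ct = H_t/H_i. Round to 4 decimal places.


Ct = H_t / H_i
Ct = 0.51 / 4.36
Ct = 0.1170

0.1170


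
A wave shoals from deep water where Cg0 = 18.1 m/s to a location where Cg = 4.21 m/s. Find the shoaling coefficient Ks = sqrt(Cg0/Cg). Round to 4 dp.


Ks = sqrt(Cg0 / Cg)
Ks = sqrt(18.1 / 4.21)
Ks = sqrt(4.2993)
Ks = 2.0735

2.0735


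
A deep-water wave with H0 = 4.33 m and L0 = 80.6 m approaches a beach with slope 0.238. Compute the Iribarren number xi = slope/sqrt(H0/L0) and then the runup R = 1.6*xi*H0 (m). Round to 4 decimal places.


xi = slope / sqrt(H0/L0)
H0/L0 = 4.33/80.6 = 0.053722
sqrt(0.053722) = 0.231780
xi = 0.238 / 0.231780 = 1.026835
R = 1.6 * xi * H0 = 1.6 * 1.026835 * 4.33
R = 7.1139 m

7.1139


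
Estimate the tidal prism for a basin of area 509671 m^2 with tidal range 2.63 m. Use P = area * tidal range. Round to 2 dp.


Tidal prism = Area * Tidal range
P = 509671 * 2.63
P = 1340434.73 m^3

1340434.73


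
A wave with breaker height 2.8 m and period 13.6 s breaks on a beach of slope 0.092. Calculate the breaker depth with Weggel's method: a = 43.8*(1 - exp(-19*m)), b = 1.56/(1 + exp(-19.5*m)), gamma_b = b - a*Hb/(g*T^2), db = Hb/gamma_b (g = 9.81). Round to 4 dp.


a = 43.8 * (1 - exp(-19 * m))
exp(-19 * 0.092) = exp(-1.7480) = 0.174122
a = 43.8 * (1 - 0.174122) = 36.173463
b = 1.56 / (1 + exp(-19.5 * m))
exp(-19.5 * 0.092) = exp(-1.7940) = 0.166294
b = 1.56 / (1 + 0.166294) = 1.337571
Hb / (g * T^2) = 2.8 / (9.81 * 13.6^2) = 2.8 / 1814.4576 = 0.00154316
gamma_b = b - a * Hb/(g*T^2) = 1.337571 - 36.173463 * 0.00154316 = 1.281749
db = Hb / gamma_b = 2.8 / 1.281749
db = 2.1845 m

2.1845


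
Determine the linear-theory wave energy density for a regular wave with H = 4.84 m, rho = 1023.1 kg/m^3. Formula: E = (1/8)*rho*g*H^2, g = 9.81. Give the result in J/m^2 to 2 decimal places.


E = (1/8) * rho * g * H^2
E = (1/8) * 1023.1 * 9.81 * 4.84^2
E = 0.125 * 1023.1 * 9.81 * 23.4256
E = 29389.20 J/m^2

29389.20


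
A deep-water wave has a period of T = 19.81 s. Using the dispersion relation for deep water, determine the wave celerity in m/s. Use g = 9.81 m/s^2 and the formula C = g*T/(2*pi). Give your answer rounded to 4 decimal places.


We use the deep-water celerity formula:
C = g * T / (2 * pi)
C = 9.81 * 19.81 / (2 * 3.14159...)
C = 194.336100 / 6.283185
C = 30.9296 m/s

30.9296


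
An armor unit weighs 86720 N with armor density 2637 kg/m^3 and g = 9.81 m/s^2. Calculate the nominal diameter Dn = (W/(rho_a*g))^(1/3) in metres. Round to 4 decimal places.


V = W / (rho_a * g)
V = 86720 / (2637 * 9.81)
V = 86720 / 25868.97
V = 3.352279 m^3
Dn = V^(1/3) = 3.352279^(1/3)
Dn = 1.4966 m

1.4966


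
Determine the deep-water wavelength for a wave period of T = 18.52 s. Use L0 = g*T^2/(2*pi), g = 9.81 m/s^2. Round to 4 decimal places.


L0 = g * T^2 / (2 * pi)
L0 = 9.81 * 18.52^2 / (2 * pi)
L0 = 9.81 * 342.9904 / 6.28319
L0 = 3364.7358 / 6.28319
L0 = 535.5143 m

535.5143


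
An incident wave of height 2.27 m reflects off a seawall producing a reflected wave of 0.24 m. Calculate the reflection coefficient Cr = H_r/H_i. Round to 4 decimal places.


Cr = H_r / H_i
Cr = 0.24 / 2.27
Cr = 0.1057

0.1057


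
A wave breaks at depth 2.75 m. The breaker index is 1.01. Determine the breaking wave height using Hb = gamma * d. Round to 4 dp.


Hb = gamma * d
Hb = 1.01 * 2.75
Hb = 2.7775 m

2.7775


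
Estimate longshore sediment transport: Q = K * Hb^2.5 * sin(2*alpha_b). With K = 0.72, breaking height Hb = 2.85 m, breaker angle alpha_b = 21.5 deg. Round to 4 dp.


Q = K * Hb^2.5 * sin(2 * alpha_b)
Hb^2.5 = 2.85^2.5 = 13.712358
sin(2 * 21.5) = sin(43.0) = 0.681998
Q = 0.72 * 13.712358 * 0.681998
Q = 6.7333 m^3/s

6.7333


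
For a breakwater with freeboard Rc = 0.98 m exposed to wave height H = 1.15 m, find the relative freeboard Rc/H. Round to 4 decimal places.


Relative freeboard = Rc / H
= 0.98 / 1.15
= 0.8522

0.8522


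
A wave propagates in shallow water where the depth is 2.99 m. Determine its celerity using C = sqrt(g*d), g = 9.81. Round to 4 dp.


Using the shallow-water approximation:
C = sqrt(g * d) = sqrt(9.81 * 2.99)
C = sqrt(29.3319)
C = 5.4159 m/s

5.4159


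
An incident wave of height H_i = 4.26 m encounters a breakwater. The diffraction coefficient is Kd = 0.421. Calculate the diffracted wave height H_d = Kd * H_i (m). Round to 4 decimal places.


H_d = Kd * H_i
H_d = 0.421 * 4.26
H_d = 1.7935 m

1.7935


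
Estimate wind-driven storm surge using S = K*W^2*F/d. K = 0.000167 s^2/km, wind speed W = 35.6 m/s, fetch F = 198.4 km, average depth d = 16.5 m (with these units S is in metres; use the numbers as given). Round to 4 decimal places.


S = K * W^2 * F / d
W^2 = 35.6^2 = 1267.36
S = 0.000167 * 1267.36 * 198.4 / 16.5
Numerator = 0.000167 * 1267.36 * 198.4 = 41.991185
S = 41.991185 / 16.5 = 2.5449 m

2.5449


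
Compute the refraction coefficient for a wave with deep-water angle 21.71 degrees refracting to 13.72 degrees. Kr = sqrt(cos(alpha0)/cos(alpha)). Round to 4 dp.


Kr = sqrt(cos(alpha0) / cos(alpha))
cos(21.71) = 0.929068
cos(13.72) = 0.971466
Kr = sqrt(0.929068 / 0.971466)
Kr = sqrt(0.956356)
Kr = 0.9779

0.9779


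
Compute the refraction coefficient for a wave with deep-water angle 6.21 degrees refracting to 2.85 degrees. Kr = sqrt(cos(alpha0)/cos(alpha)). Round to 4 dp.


Kr = sqrt(cos(alpha0) / cos(alpha))
cos(6.21) = 0.994132
cos(2.85) = 0.998763
Kr = sqrt(0.994132 / 0.998763)
Kr = sqrt(0.995363)
Kr = 0.9977

0.9977


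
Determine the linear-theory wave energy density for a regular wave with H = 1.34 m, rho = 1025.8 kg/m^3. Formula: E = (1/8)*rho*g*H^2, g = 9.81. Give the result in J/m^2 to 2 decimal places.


E = (1/8) * rho * g * H^2
E = (1/8) * 1025.8 * 9.81 * 1.34^2
E = 0.125 * 1025.8 * 9.81 * 1.7956
E = 2258.66 J/m^2

2258.66


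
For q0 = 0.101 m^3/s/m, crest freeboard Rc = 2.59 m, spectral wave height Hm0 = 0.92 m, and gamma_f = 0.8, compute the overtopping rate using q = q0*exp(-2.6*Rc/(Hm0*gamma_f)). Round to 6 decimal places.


q = q0 * exp(-2.6 * Rc / (Hm0 * gamma_f))
Exponent = -2.6 * 2.59 / (0.92 * 0.8)
= -2.6 * 2.59 / 0.7360
= -9.149457
exp(-9.149457) = 0.000106
q = 0.101 * 0.000106
q = 0.000011 m^3/s/m

0.000011


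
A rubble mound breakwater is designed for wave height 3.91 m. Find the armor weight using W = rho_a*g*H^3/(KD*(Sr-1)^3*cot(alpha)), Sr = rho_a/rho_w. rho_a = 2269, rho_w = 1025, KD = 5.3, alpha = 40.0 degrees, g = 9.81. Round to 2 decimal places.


Sr = rho_a / rho_w = 2269 / 1025 = 2.213659
(Sr - 1) = 1.213659
(Sr - 1)^3 = 1.787679
cot(40.0) = 1 / tan(40.0) = 1 / 0.839100 = 1.191754
Numerator = 2269 * 9.81 * 3.91^3 = 1330557.8926
Denominator = 5.3 * 1.787679 * 1.191754 = 11.291506
W = 1330557.8926 / 11.291506
W = 117837.06 N

117837.06


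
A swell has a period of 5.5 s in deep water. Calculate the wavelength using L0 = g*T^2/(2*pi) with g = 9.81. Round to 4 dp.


L0 = g * T^2 / (2 * pi)
L0 = 9.81 * 5.5^2 / (2 * pi)
L0 = 9.81 * 30.2500 / 6.28319
L0 = 296.7525 / 6.28319
L0 = 47.2296 m

47.2296


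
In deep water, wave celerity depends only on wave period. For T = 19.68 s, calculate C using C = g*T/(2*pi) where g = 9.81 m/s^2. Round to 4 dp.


We use the deep-water celerity formula:
C = g * T / (2 * pi)
C = 9.81 * 19.68 / (2 * 3.14159...)
C = 193.060800 / 6.283185
C = 30.7266 m/s

30.7266


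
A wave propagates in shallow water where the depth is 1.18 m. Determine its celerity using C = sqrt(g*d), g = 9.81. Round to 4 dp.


Using the shallow-water approximation:
C = sqrt(g * d) = sqrt(9.81 * 1.18)
C = sqrt(11.5758)
C = 3.4023 m/s

3.4023


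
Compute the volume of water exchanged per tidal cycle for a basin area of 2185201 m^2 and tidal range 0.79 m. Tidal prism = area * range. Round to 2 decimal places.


Tidal prism = Area * Tidal range
P = 2185201 * 0.79
P = 1726308.79 m^3

1726308.79


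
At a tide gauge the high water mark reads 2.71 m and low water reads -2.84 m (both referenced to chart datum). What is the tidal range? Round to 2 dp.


Tidal range = High water - Low water
Tidal range = 2.71 - (-2.84)
Tidal range = 5.55 m

5.55


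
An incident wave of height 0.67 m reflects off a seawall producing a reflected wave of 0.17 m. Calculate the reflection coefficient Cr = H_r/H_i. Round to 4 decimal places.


Cr = H_r / H_i
Cr = 0.17 / 0.67
Cr = 0.2537

0.2537


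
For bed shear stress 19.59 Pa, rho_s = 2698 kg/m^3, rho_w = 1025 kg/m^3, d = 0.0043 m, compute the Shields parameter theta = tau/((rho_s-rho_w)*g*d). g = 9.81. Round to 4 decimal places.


theta = tau / ((rho_s - rho_w) * g * d)
rho_s - rho_w = 2698 - 1025 = 1673
Denominator = 1673 * 9.81 * 0.0043 = 70.572159
theta = 19.59 / 70.572159
theta = 0.2776

0.2776


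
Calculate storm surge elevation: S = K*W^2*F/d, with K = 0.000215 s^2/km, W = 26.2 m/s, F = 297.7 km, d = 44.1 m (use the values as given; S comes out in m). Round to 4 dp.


S = K * W^2 * F / d
W^2 = 26.2^2 = 686.44
S = 0.000215 * 686.44 * 297.7 / 44.1
Numerator = 0.000215 * 686.44 * 297.7 = 43.935935
S = 43.935935 / 44.1 = 0.9963 m

0.9963


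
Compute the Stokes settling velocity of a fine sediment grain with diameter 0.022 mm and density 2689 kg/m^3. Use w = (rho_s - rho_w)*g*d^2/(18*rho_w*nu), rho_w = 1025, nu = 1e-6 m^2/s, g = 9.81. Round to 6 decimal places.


w = (rho_s - rho_w) * g * d^2 / (18 * rho_w * nu)
d = 0.022 mm = 0.000022 m
rho_s - rho_w = 2689 - 1025 = 1664
Numerator = 1664 * 9.81 * (0.000022)^2 = 0.000007900739
Denominator = 18 * 1025 * 1e-6 = 0.018450
w = 0.000428 m/s

0.000428


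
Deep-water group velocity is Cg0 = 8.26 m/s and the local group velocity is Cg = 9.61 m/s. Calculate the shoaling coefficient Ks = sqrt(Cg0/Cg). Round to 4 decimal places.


Ks = sqrt(Cg0 / Cg)
Ks = sqrt(8.26 / 9.61)
Ks = sqrt(0.8595)
Ks = 0.9271

0.9271


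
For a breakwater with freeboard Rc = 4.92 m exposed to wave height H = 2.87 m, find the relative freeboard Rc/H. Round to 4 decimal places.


Relative freeboard = Rc / H
= 4.92 / 2.87
= 1.7143

1.7143


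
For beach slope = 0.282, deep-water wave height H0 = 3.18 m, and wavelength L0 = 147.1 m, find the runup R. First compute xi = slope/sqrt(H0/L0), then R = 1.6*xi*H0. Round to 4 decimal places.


xi = slope / sqrt(H0/L0)
H0/L0 = 3.18/147.1 = 0.021618
sqrt(0.021618) = 0.147030
xi = 0.282 / 0.147030 = 1.917970
R = 1.6 * xi * H0 = 1.6 * 1.917970 * 3.18
R = 9.7586 m

9.7586


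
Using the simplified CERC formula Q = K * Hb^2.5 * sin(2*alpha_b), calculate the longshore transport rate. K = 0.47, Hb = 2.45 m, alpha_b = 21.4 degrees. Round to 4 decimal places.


Q = K * Hb^2.5 * sin(2 * alpha_b)
Hb^2.5 = 2.45^2.5 = 9.395399
sin(2 * 21.4) = sin(42.8) = 0.679441
Q = 0.47 * 9.395399 * 0.679441
Q = 3.0003 m^3/s

3.0003


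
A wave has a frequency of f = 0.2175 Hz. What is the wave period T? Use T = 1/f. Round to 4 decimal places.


T = 1 / f
T = 1 / 0.2175
T = 4.5977 s

4.5977


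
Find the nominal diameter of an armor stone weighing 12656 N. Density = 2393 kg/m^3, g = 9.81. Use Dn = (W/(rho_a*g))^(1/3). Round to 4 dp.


V = W / (rho_a * g)
V = 12656 / (2393 * 9.81)
V = 12656 / 23475.33
V = 0.539119 m^3
Dn = V^(1/3) = 0.539119^(1/3)
Dn = 0.8139 m

0.8139


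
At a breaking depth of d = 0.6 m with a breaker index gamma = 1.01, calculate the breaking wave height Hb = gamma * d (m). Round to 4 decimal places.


Hb = gamma * d
Hb = 1.01 * 0.6
Hb = 0.6060 m

0.6060


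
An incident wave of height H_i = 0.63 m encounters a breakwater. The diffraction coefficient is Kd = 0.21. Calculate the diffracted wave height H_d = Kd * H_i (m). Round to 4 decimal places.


H_d = Kd * H_i
H_d = 0.21 * 0.63
H_d = 0.1323 m

0.1323


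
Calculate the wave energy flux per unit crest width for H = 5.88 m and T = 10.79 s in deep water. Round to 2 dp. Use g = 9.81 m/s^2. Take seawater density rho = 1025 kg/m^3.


P = rho * g^2 * H^2 * T / (32 * pi)
P = 1025 * 9.81^2 * 5.88^2 * 10.79 / (32 * pi)
P = 1025 * 96.2361 * 34.5744 * 10.79 / 100.53096
P = 366048.07 W/m

366048.07


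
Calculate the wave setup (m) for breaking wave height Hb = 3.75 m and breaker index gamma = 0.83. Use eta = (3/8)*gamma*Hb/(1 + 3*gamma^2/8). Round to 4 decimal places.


eta = (3/8) * gamma * Hb / (1 + 3*gamma^2/8)
Numerator = (3/8) * 0.83 * 3.75 = 1.167187
Denominator = 1 + 3*0.83^2/8 = 1 + 0.258338 = 1.258338
eta = 1.167187 / 1.258338
eta = 0.9276 m

0.9276


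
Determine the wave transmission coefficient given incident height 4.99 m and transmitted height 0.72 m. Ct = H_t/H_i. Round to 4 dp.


Ct = H_t / H_i
Ct = 0.72 / 4.99
Ct = 0.1443

0.1443


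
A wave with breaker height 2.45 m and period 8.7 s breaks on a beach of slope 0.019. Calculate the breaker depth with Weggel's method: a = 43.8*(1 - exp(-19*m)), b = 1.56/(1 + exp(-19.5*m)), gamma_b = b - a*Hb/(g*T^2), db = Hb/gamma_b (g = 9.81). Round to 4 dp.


a = 43.8 * (1 - exp(-19 * m))
exp(-19 * 0.019) = exp(-0.3610) = 0.696979
a = 43.8 * (1 - 0.696979) = 13.272320
b = 1.56 / (1 + exp(-19.5 * m))
exp(-19.5 * 0.019) = exp(-0.3705) = 0.690389
b = 1.56 / (1 + 0.690389) = 0.922864
Hb / (g * T^2) = 2.45 / (9.81 * 8.7^2) = 2.45 / 742.5189 = 0.00329958
gamma_b = b - a * Hb/(g*T^2) = 0.922864 - 13.272320 * 0.00329958 = 0.879071
db = Hb / gamma_b = 2.45 / 0.879071
db = 2.7870 m

2.7870
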